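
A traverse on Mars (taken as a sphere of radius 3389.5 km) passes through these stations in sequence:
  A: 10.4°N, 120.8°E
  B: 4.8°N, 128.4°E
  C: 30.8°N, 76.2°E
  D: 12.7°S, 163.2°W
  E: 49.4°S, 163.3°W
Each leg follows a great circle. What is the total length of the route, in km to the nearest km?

Leg A→B: central angle 0.1638 rad, distance 555.1 km.
Leg B→C: central angle 0.9674 rad, distance 3278.9 km.
Leg C→D: central angle 2.1402 rad, distance 7254.2 km.
Leg D→E: central angle 0.6405 rad, distance 2171.1 km.
Total: 555.1 + 3278.9 + 7254.2 + 2171.1 ≈ 13259 km.

13259 km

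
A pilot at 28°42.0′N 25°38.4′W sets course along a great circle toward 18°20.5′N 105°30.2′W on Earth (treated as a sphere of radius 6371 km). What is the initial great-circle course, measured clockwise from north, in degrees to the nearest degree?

Δλ = -79.863° = -1.3939 rad.
y = sin Δλ · cos φ₂ = (-0.9844)(0.9492) = -0.9344
x = cos φ₁ sin φ₂ − sin φ₁ cos φ₂ cos Δλ = (0.8771)(0.3147) − (0.4802)(0.9492)(0.1760) = 0.1958
θ = atan2(y, x) = -78.16°; adding 360° gives 282°.

282°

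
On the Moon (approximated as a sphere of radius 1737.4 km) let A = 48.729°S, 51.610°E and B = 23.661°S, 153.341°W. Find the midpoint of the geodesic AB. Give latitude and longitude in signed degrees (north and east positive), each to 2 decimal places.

-69.88°, 165.46°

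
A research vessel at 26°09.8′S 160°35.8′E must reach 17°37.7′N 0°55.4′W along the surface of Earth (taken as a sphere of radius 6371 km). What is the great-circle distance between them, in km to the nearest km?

17889 km

In radians: φ₁ = -0.4566, φ₂ = 0.3077, Δλ = -161.520° = -2.8191 rad.
cos c = sin φ₁ sin φ₂ + cos φ₁ cos φ₂ cos Δλ = (-0.4409)(0.3028) + (0.8975)(0.9530)(-0.9484) = -0.94482,
so c = arccos(-0.94482) = 2.80783 rad.
Distance = R·c = 6371 × 2.8078 ≈ 17889 km.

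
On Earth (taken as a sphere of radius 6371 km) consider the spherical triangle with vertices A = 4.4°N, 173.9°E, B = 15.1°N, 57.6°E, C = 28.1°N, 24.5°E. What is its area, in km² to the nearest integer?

34953403 km²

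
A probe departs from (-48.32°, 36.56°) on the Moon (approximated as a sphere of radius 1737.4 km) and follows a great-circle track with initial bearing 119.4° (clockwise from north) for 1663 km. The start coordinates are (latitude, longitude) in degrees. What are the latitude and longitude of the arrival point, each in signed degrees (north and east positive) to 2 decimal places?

Angular distance δ = d/R = 1663/1737.4 = 0.95718 rad; initial bearing θ = 2.0839 rad.
sin φ₂ = sin φ₁ cos δ + cos φ₁ sin δ cos θ = (-0.7469)(0.5758) + (0.6650)(0.8176)(-0.4909) = -0.6970, so φ₂ = -44.18°.
Δλ = atan2(sin θ sin δ cos φ₁, cos δ − sin φ₁ sin φ₂) = atan2(0.4736, 0.0553) = 83.341°.
λ₂ = 36.560° + 83.341° = 119.90°.

-44.18°, 119.90°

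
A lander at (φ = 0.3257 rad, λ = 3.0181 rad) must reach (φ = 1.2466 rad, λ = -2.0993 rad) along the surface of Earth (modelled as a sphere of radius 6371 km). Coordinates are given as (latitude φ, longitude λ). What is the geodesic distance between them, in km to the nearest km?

In radians: φ₁ = 0.3257, φ₂ = 1.2466, Δλ = 66.795° = 1.1658 rad.
Haversine: a = sin²(Δφ/2) + cos φ₁ cos φ₂ sin²(Δλ/2) = 0.1974 + (0.9474)(0.3185)(0.3030) = 0.28889.
Central angle c = 2·arcsin(√a) = 1.13490 rad.
Distance = R·c = 6371 × 1.1349 ≈ 7230 km.

7230 km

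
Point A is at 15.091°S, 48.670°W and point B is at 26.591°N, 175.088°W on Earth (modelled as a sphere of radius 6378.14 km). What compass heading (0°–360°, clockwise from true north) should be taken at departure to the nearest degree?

292°

With φ₁ = -0.2634, φ₂ = 0.4641, Δλ = -2.2064 rad, the forward-azimuth formula gives
θ = atan2( sin Δλ cos φ₂ , cos φ₁ sin φ₂ − sin φ₁ cos φ₂ cos Δλ ) = atan2(-0.7196, 0.2940) = -67.78°.
Adding 360° brings this into [0°, 360°): 292°.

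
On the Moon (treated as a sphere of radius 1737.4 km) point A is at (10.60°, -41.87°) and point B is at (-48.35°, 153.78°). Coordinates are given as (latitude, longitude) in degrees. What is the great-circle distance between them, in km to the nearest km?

Let φ₁ = 0.1850 rad, φ₂ = -0.8439 rad, and Δλ = -2.8684 rad.
cos c = sin φ₁ sin φ₂ + cos φ₁ cos φ₂ cos Δλ = (0.1840)(-0.7472) + (0.9829)(0.6646)(-0.9629) = -0.76647,
so c = arccos(-0.76647) = 2.44413 rad.
Distance = R·c = 1737.4 × 2.4441 ≈ 4246 km.

4246 km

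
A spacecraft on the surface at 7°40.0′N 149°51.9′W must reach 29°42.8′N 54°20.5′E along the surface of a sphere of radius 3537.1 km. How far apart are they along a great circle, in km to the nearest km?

With latitudes φ₁ = 7.667°, φ₂ = 29.713° and longitude difference Δλ = -155.793°:
Haversine: a = sin²(Δφ/2) + cos φ₁ cos φ₂ sin²(Δλ/2) = 0.0366 + (0.9911)(0.8685)(0.9560) = 0.85947.
Central angle c = 2·arcsin(√a) = 2.37308 rad.
Distance = R·c = 3537.1 × 2.3731 ≈ 8394 km.

8394 km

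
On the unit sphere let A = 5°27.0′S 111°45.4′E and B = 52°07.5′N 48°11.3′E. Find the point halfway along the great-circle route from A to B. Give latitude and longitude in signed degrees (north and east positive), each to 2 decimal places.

26.66°, 88.33°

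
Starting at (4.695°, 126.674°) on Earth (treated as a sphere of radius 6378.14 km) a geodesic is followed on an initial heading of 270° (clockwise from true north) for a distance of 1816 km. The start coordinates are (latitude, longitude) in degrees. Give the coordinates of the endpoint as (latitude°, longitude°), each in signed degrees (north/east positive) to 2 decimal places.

Angular distance δ = d/R = 1816/6378.14 = 0.28472 rad; initial bearing θ = 4.7124 rad.
sin φ₂ = sin φ₁ cos δ + cos φ₁ sin δ cos θ = (0.0819)(0.9597) + (0.9966)(0.2809)(-0.0000) = 0.0786, so φ₂ = 4.51°.
Δλ = atan2(sin θ sin δ cos φ₁, cos δ − sin φ₁ sin φ₂) = atan2(-0.2799, 0.9533) = -16.365°.
λ₂ = 126.674° − 16.365° = 110.31°.

4.51°, 110.31°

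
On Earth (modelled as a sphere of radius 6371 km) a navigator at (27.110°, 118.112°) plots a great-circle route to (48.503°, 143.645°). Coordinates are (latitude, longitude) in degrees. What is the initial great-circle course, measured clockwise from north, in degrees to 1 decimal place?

With φ₁ = 0.4732, φ₂ = 0.8465, Δλ = 0.4456 rad, the forward-azimuth formula gives
θ = atan2( sin Δλ cos φ₂ , cos φ₁ sin φ₂ − sin φ₁ cos φ₂ cos Δλ ) = atan2(0.2856, 0.3943) = 35.92°.
So the initial bearing is 35.9°.

35.9°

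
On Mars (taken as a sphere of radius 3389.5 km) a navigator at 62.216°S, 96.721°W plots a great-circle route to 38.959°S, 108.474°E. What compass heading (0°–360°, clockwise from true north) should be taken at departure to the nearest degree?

200°

Δλ = -154.805° = -2.7019 rad.
y = sin Δλ · cos φ₂ = (-0.4257)(0.7776) = -0.3310
x = cos φ₁ sin φ₂ − sin φ₁ cos φ₂ cos Δλ = (0.4661)(-0.6288) − (-0.8847)(0.7776)(-0.9049) = -0.9156
θ = atan2(y, x) = -160.12°; adding 360° gives 200°.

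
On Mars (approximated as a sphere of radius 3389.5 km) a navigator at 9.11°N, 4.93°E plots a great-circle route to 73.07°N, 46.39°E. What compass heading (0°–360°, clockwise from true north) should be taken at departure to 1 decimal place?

With φ₁ = 0.1590, φ₂ = 1.2753, Δλ = 0.7236 rad, the forward-azimuth formula gives
θ = atan2( sin Δλ cos φ₂ , cos φ₁ sin φ₂ − sin φ₁ cos φ₂ cos Δλ ) = atan2(0.1928, 0.9100) = 11.96°.
So the initial bearing is 12.0°.

12.0°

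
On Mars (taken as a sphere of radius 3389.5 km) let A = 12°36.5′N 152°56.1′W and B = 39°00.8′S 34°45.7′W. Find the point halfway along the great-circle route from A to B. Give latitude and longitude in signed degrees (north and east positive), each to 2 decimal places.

-24.16°, -104.58°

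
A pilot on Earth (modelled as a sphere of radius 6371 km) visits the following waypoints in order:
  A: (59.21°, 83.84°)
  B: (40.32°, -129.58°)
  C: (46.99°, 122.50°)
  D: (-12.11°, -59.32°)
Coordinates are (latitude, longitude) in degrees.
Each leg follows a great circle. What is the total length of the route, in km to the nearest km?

32640 km

Leg A→B: central angle 1.3386 rad, distance 8528.3 km.
Leg B→C: central angle 1.2523 rad, distance 7978.5 km.
Leg C→D: central angle 2.5322 rad, distance 16132.9 km.
Total: 8528.3 + 7978.5 + 16132.9 ≈ 32640 km.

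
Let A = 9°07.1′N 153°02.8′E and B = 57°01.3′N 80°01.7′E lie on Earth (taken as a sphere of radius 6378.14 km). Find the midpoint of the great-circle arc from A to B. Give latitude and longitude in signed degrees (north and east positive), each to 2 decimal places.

Central angle δ = 1.2767 rad. Interpolating on the sphere with fraction f = 0.5:
P = [sin((1−f)δ)·A + sin(fδ)·B] / sin δ = 0.6226·A + 0.6226·B in Cartesian coordinates,
giving P = (-0.4893, 0.6124, 0.6209), i.e. latitude 38.39°, longitude 128.62°.

38.39°, 128.62°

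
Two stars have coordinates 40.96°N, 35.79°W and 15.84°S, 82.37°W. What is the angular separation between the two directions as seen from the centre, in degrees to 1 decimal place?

With latitudes φ₁ = 40.960°, φ₂ = -15.840° and longitude difference Δλ = -46.580°:
Haversine: a = sin²(Δφ/2) + cos φ₁ cos φ₂ sin²(Δλ/2) = 0.2262 + (0.7552)(0.9620)(0.1563) = 0.33979.
Central angle c = 2·arcsin(√a) = 1.24462 rad.
So the angular separation is 71.3°.

71.3°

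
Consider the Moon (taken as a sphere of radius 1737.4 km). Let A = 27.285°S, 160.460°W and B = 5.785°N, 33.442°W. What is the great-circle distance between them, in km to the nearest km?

With latitudes φ₁ = -27.285°, φ₂ = 5.785° and longitude difference Δλ = 127.018°:
cos c = sin φ₁ sin φ₂ + cos φ₁ cos φ₂ cos Δλ = (-0.4584)(0.1008) + (0.8887)(0.9949)(-0.6021) = -0.57856,
so c = arccos(-0.57856) = 2.18776 rad.
Distance = R·c = 1737.4 × 2.1878 ≈ 3801 km.

3801 km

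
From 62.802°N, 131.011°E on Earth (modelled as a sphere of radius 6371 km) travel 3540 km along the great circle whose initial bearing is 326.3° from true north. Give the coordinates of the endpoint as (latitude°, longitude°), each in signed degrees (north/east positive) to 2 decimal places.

Angular distance δ = d/R = 3540/6371 = 0.55564 rad; initial bearing θ = 5.6950 rad.
sin φ₂ = sin φ₁ cos δ + cos φ₁ sin δ cos θ = (0.8894)(0.8496) + (0.4571)(0.5275)(0.8320) = 0.9562, so φ₂ = 72.98°.
Δλ = atan2(sin θ sin δ cos φ₁, cos δ − sin φ₁ sin φ₂) = atan2(-0.1338, -0.0009) = -90.395°.
λ₂ = 131.011° − 90.395° = 40.62°.

72.98°, 40.62°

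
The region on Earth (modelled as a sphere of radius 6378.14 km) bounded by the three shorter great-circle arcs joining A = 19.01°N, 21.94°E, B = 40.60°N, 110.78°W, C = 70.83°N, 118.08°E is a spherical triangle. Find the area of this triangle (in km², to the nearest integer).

Side lengths (central angles): a = 1.1033, b = 1.2928, c = 1.8494 rad; semiperimeter s = 2.1227.
By l'Huilier's theorem, tan(E/4) = √[tan(s/2) tan((s−a)/2) tan((s−b)/2) tan((s−c)/2)], giving spherical excess E = 0.9657 rad.
Area = E·R² = 0.9657 × (6378.14)² ≈ 39285439 km².

39285439 km²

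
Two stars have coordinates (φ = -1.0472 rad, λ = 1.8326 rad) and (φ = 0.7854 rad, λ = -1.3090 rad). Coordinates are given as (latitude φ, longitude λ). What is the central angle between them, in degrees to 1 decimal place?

In radians: φ₁ = -1.0472, φ₂ = 0.7854, Δλ = 180.000° = 3.1416 rad.
cos c = sin φ₁ sin φ₂ + cos φ₁ cos φ₂ cos Δλ = (-0.8660)(0.7071) + (0.5000)(0.7071)(-1.0000) = -0.96593,
so c = arccos(-0.96593) = 2.87979 rad.
So the angular separation is 165.0°.

165.0°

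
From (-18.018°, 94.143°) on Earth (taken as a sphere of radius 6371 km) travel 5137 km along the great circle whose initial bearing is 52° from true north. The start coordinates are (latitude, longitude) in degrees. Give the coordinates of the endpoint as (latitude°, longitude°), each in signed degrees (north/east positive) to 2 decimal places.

12.03°, 129.70°

Angular distance δ = d/R = 5137/6371 = 0.80631 rad; initial bearing θ = 0.9076 rad.
sin φ₂ = sin φ₁ cos δ + cos φ₁ sin δ cos θ = (-0.3093)(0.6922) + (0.9510)(0.7217)(0.6157) = 0.2085, so φ₂ = 12.03°.
Δλ = atan2(sin θ sin δ cos φ₁, cos δ − sin φ₁ sin φ₂) = atan2(0.5408, 0.7566) = 35.557°.
λ₂ = 94.143° + 35.557° = 129.70°.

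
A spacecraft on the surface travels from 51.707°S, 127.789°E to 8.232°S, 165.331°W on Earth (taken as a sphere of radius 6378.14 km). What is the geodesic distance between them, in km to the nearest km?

With latitudes φ₁ = -51.707°, φ₂ = -8.232° and longitude difference Δλ = 66.880°:
cos c = sin φ₁ sin φ₂ + cos φ₁ cos φ₂ cos Δλ = (-0.7849)(-0.1432) + (0.6197)(0.9897)(0.3927) = 0.35319,
so c = arccos(0.35319) = 1.20981 rad.
Distance = R·c = 6378.14 × 1.2098 ≈ 7716 km.

7716 km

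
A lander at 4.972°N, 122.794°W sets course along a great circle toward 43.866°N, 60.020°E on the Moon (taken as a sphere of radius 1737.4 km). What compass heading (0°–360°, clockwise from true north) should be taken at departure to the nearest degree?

357°

With φ₁ = 0.0868, φ₂ = 0.7656, Δλ = -3.0925 rad, the forward-azimuth formula gives
θ = atan2( sin Δλ cos φ₂ , cos φ₁ sin φ₂ − sin φ₁ cos φ₂ cos Δλ ) = atan2(-0.0354, 0.7528) = -2.69°.
Adding 360° brings this into [0°, 360°): 357°.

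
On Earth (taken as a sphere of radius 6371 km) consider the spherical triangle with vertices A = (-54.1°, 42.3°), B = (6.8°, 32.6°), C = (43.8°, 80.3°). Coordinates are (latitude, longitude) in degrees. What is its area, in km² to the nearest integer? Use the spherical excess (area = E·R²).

22985637 km²

Side lengths (central angles): a = 0.9712, b = 1.8000, c = 1.0724 rad; semiperimeter s = 1.9218.
By l'Huilier's theorem, tan(E/4) = √[tan(s/2) tan((s−a)/2) tan((s−b)/2) tan((s−c)/2)], giving spherical excess E = 0.5663 rad.
Area = E·R² = 0.5663 × (6371)² ≈ 22985637 km².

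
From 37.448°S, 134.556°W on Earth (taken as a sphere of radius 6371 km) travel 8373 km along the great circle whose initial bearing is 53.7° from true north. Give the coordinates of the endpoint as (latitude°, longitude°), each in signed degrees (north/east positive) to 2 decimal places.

Angular distance δ = d/R = 8373/6371 = 1.31424 rad; initial bearing θ = 0.9372 rad.
sin φ₂ = sin φ₁ cos δ + cos φ₁ sin δ cos θ = (-0.6080)(0.2538) + (0.7939)(0.9673)(0.5920) = 0.3003, so φ₂ = 17.48°.
Δλ = atan2(sin θ sin δ cos φ₁, cos δ − sin φ₁ sin φ₂) = atan2(0.6189, 0.4364) = 54.813°.
λ₂ = -134.556° + 54.813° = -79.74°.

17.48°, -79.74°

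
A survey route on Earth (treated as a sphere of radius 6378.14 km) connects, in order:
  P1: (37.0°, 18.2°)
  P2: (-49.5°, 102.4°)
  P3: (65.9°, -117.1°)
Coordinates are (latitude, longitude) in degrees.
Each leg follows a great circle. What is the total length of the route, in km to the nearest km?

29822 km

Leg P1→P2: central angle 1.9880 rad, distance 12679.8 km.
Leg P2→P3: central angle 2.6877 rad, distance 17142.6 km.
Total: 12679.8 + 17142.6 ≈ 29822 km.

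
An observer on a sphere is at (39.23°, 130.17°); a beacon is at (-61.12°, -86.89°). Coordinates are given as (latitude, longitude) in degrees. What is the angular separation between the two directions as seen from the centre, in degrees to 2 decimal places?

148.47°

With latitudes φ₁ = 39.230°, φ₂ = -61.120° and longitude difference Δλ = 142.940°:
Haversine: a = sin²(Δφ/2) + cos φ₁ cos φ₂ sin²(Δλ/2) = 0.5898 + (0.7746)(0.4830)(0.8990) = 0.92617.
Central angle c = 2·arcsin(√a) = 2.59122 rad.
So the angular separation is 148.47°.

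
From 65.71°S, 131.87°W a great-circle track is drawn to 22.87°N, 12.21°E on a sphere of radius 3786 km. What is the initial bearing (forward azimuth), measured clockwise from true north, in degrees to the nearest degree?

With φ₁ = -1.1469, φ₂ = 0.3992, Δλ = 2.5147 rad, the forward-azimuth formula gives
θ = atan2( sin Δλ cos φ₂ , cos φ₁ sin φ₂ − sin φ₁ cos φ₂ cos Δλ ) = atan2(0.5405, -0.5203) = 133.90°.
So the initial bearing is 134°.

134°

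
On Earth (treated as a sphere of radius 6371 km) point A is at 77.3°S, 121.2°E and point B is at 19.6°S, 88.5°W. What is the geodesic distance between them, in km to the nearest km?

Let φ₁ = -1.3491 rad, φ₂ = -0.3421 rad, and Δλ = 2.6232 rad.
Haversine: a = sin²(Δφ/2) + cos φ₁ cos φ₂ sin²(Δλ/2) = 0.2328 + (0.2198)(0.9421)(0.9343) = 0.42633.
Central angle c = 2·arcsin(√a) = 1.42291 rad.
Distance = R·c = 6371 × 1.4229 ≈ 9065 km.

9065 km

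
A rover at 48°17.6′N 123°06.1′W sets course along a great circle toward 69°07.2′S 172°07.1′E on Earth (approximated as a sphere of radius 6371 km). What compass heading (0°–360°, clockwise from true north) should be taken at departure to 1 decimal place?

With φ₁ = 0.8429, φ₂ = -1.2064, Δλ = -1.1306 rad, the forward-azimuth formula gives
θ = atan2( sin Δλ cos φ₂ , cos φ₁ sin φ₂ − sin φ₁ cos φ₂ cos Δλ ) = atan2(-0.3224, -0.7350) = -156.31°.
Adding 360° brings this into [0°, 360°): 203.7°.

203.7°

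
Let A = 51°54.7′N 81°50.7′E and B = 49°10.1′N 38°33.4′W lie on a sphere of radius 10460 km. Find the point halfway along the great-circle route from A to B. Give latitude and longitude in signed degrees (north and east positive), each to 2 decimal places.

Central angle δ = 1.1686 rad. Interpolating on the sphere with fraction f = 0.5:
P = [sin((1−f)δ)·A + sin(fδ)·B] / sin δ = 0.5995·A + 0.5995·B in Cartesian coordinates,
giving P = (0.3590, 0.1218, 0.9254), i.e. latitude 67.73°, longitude 18.74°.

67.73°, 18.74°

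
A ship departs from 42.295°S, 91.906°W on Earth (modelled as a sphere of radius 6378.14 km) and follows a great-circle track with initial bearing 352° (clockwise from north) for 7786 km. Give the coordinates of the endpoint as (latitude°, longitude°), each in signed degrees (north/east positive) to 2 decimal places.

Angular distance δ = d/R = 7786/6378.14 = 1.22073 rad; initial bearing θ = 6.1436 rad.
sin φ₂ = sin φ₁ cos δ + cos φ₁ sin δ cos θ = (-0.6729)(0.3430) + (0.7397)(0.9394)(0.9903) = 0.4573, so φ₂ = 27.21°.
Δλ = atan2(sin θ sin δ cos φ₁, cos δ − sin φ₁ sin φ₂) = atan2(-0.0967, 0.6507) = -8.453°.
λ₂ = -91.906° − 8.453° = -100.36°.

27.21°, -100.36°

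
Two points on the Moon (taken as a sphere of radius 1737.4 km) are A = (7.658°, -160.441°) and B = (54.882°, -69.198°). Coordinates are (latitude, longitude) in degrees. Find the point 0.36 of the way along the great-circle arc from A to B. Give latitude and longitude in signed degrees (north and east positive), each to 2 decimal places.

31.62°, -140.36°

The central angle between A and B is δ = 1.4740 rad.
With f = 0.36, the slerp weights are sin((1−f)δ)/sin δ = 0.8133 and sin(fδ)/sin δ = 0.5085.
Weighted sum of the unit vectors: (0.8133)·(-0.9339,-0.3318,0.1333) + (0.5085)·(0.2043,-0.5378,0.8180) = (-0.6557, -0.5433, 0.5243).
Converting back: φ = atan2(z, √(x²+y²)) = 31.62°, λ = atan2(y, x) = -140.36°.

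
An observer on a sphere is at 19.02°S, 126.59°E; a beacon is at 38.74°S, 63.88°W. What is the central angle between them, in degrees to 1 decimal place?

121.4°

With latitudes φ₁ = -19.020°, φ₂ = -38.740° and longitude difference Δλ = 169.530°:
Haversine: a = sin²(Δφ/2) + cos φ₁ cos φ₂ sin²(Δλ/2) = 0.0293 + (0.9454)(0.7800)(0.9917) = 0.76059.
Central angle c = 2·arcsin(√a) = 2.11904 rad.
So the angular separation is 121.4°.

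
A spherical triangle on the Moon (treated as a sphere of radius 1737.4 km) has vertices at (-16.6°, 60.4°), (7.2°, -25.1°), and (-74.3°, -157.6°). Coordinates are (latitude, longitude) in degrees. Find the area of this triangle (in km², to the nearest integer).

Side lengths (central angles): a = 1.8776, b = 1.5001, c = 1.5320 rad; semiperimeter s = 2.4548.
By l'Huilier's theorem, tan(E/4) = √[tan(s/2) tan((s−a)/2) tan((s−b)/2) tan((s−c)/2)], giving spherical excess E = 1.7316 rad.
Area = E·R² = 1.7316 × (1737.4)² ≈ 5227084 km².

5227084 km²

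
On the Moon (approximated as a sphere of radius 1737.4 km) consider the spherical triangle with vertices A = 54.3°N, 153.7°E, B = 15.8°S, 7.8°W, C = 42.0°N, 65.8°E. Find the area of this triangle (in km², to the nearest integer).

2231938 km²

Side lengths (central angles): a = 1.5511, b = 0.9773, c = 2.4243 rad; semiperimeter s = 2.4763.
By l'Huilier's theorem, tan(E/4) = √[tan(s/2) tan((s−a)/2) tan((s−b)/2) tan((s−c)/2)], giving spherical excess E = 0.7394 rad.
Area = E·R² = 0.7394 × (1737.4)² ≈ 2231938 km².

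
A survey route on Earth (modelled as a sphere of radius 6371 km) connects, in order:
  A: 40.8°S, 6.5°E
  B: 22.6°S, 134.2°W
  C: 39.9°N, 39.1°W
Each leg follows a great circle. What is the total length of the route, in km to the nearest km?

Leg A→B: central angle 1.8647 rad, distance 11880.1 km.
Leg B→C: central angle 1.8854 rad, distance 12012.1 km.
Total: 11880.1 + 12012.1 ≈ 23892 km.

23892 km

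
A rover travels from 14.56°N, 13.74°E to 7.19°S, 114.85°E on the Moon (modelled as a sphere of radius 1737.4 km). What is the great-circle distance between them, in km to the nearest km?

Let φ₁ = 0.2541 rad, φ₂ = -0.1255 rad, and Δλ = 1.7647 rad.
Haversine: a = sin²(Δφ/2) + cos φ₁ cos φ₂ sin²(Δλ/2) = 0.0356 + (0.9679)(0.9921)(0.5963) = 0.60825.
Central angle c = 2·arcsin(√a) = 1.78903 rad.
Distance = R·c = 1737.4 × 1.7890 ≈ 3108 km.

3108 km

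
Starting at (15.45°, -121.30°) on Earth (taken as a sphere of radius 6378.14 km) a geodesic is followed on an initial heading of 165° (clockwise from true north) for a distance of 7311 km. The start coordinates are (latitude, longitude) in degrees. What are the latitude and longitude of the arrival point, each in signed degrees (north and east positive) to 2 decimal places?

-47.62°, -100.82°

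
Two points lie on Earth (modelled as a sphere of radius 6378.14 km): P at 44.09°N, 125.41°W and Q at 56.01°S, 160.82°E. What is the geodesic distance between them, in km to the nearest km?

13101 km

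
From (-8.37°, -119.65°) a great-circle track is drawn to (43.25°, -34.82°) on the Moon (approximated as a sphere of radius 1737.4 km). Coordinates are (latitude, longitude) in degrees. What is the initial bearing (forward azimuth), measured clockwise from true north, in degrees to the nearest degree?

With φ₁ = -0.1461, φ₂ = 0.7549, Δλ = 1.4806 rad, the forward-azimuth formula gives
θ = atan2( sin Δλ cos φ₂ , cos φ₁ sin φ₂ − sin φ₁ cos φ₂ cos Δλ ) = atan2(0.7254, 0.6874) = 46.54°.
So the initial bearing is 47°.

47°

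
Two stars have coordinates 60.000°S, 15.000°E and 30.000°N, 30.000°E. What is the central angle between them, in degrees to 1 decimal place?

90.8°

With latitudes φ₁ = -60.000°, φ₂ = 30.000° and longitude difference Δλ = 15.000°:
Haversine: a = sin²(Δφ/2) + cos φ₁ cos φ₂ sin²(Δλ/2) = 0.5000 + (0.5000)(0.8660)(0.0170) = 0.50738.
Central angle c = 2·arcsin(√a) = 1.58555 rad.
So the angular separation is 90.8°.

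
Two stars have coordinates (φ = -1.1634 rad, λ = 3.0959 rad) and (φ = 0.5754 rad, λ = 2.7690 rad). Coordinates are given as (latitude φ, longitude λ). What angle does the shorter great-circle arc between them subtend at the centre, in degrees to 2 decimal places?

Let φ₁ = -1.1634 rad, φ₂ = 0.5754 rad, and Δλ = -0.3269 rad.
Haversine: a = sin²(Δφ/2) + cos φ₁ cos φ₂ sin²(Δλ/2) = 0.5836 + (0.3962)(0.8390)(0.0265) = 0.59241.
Central angle c = 2·arcsin(√a) = 1.75668 rad.
So the angular separation is 100.65°.

100.65°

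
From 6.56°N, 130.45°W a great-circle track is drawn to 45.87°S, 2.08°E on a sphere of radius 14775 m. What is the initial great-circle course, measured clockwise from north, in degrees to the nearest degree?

142°

With φ₁ = 0.1145, φ₂ = -0.8006, Δλ = 2.3131 rad, the forward-azimuth formula gives
θ = atan2( sin Δλ cos φ₂ , cos φ₁ sin φ₂ − sin φ₁ cos φ₂ cos Δλ ) = atan2(0.5131, -0.6593) = 142.11°.
So the initial bearing is 142°.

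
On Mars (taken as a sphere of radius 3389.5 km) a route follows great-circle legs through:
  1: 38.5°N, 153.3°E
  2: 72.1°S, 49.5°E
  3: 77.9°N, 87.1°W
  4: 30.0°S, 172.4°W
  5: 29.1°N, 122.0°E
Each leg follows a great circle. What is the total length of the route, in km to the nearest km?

Leg 1→2: central angle 2.2781 rad, distance 7721.5 km.
Leg 2→3: central angle 2.9279 rad, distance 9924.3 km.
Leg 3→4: central angle 2.0646 rad, distance 6998.1 km.
Leg 4→5: central angle 1.5013 rad, distance 5088.7 km.
Total: 7721.5 + 9924.3 + 6998.1 + 5088.7 ≈ 29733 km.

29733 km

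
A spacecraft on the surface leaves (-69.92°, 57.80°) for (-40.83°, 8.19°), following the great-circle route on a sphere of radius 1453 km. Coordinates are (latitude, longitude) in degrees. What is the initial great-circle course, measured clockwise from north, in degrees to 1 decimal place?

Δλ = -49.610° = -0.8659 rad.
y = sin Δλ · cos φ₂ = (-0.7617)(0.7567) = -0.5763
x = cos φ₁ sin φ₂ − sin φ₁ cos φ₂ cos Δλ = (0.3433)(-0.6538) − (-0.9392)(0.7567)(0.6480) = 0.2360
θ = atan2(y, x) = -67.73°; adding 360° gives 292.3°.

292.3°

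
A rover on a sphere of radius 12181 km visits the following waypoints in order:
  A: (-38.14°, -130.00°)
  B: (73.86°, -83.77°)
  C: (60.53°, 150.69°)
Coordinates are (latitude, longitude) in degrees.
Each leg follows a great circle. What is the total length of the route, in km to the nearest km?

33388 km

Leg A→B: central angle 2.0286 rad, distance 24710.6 km.
Leg B→C: central angle 0.7124 rad, distance 8677.6 km.
Total: 24710.6 + 8677.6 ≈ 33388 km.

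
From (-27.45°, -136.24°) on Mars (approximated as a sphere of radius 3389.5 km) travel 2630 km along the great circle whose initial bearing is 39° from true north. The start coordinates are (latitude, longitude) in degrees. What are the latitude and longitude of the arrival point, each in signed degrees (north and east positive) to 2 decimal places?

Angular distance δ = d/R = 2630/3389.5 = 0.77593 rad; initial bearing θ = 0.6807 rad.
sin φ₂ = sin φ₁ cos δ + cos φ₁ sin δ cos θ = (-0.4610)(0.7138) + (0.8874)(0.7004)(0.7771) = 0.1540, so φ₂ = 8.86°.
Δλ = atan2(sin θ sin δ cos φ₁, cos δ − sin φ₁ sin φ₂) = atan2(0.3911, 0.7848) = 26.493°.
λ₂ = -136.240° + 26.493° = -109.75°.

8.86°, -109.75°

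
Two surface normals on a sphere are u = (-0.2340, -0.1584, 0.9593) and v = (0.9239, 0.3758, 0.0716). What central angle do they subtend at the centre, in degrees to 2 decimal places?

101.95°

u·v = -0.2070; |u| = 1.0001, |v| = 1.0000.
cos θ = (u·v)/(|u||v|) = -0.2070, so θ = 101.95°.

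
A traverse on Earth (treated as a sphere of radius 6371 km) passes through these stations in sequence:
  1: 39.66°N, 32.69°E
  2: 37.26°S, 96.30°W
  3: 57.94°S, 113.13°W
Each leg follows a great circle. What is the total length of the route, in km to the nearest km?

18232 km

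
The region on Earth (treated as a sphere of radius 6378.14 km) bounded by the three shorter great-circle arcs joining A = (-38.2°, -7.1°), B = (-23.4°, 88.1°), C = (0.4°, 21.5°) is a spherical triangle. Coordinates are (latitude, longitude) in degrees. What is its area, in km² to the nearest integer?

23947545 km²

Side lengths (central angles): a = 1.2007, b = 0.8153, c = 1.3896 rad; semiperimeter s = 1.7028.
By l'Huilier's theorem, tan(E/4) = √[tan(s/2) tan((s−a)/2) tan((s−b)/2) tan((s−c)/2)], giving spherical excess E = 0.5887 rad.
Area = E·R² = 0.5887 × (6378.14)² ≈ 23947545 km².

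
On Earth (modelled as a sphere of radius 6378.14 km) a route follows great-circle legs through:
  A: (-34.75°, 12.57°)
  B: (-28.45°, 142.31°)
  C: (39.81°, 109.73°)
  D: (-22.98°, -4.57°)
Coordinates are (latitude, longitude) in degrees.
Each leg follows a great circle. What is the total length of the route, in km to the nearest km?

33219 km

Leg A→B: central angle 1.7623 rad, distance 11240.0 km.
Leg B→C: central angle 1.3035 rad, distance 8314.0 km.
Leg C→D: central angle 2.1424 rad, distance 13664.6 km.
Total: 11240.0 + 8314.0 + 13664.6 ≈ 33219 km.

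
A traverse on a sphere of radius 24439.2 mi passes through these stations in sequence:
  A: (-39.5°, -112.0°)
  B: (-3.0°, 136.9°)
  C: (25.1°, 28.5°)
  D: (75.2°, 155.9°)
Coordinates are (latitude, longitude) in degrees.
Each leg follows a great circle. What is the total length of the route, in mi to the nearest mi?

Leg A→B: central angle 1.8174 rad, distance 44415.8 mi.
Leg B→C: central angle 1.8835 rad, distance 46031.7 mi.
Leg C→D: central angle 1.2978 rad, distance 31717.0 mi.
Total: 44415.8 + 46031.7 + 31717.0 ≈ 122165 mi.

122165 mi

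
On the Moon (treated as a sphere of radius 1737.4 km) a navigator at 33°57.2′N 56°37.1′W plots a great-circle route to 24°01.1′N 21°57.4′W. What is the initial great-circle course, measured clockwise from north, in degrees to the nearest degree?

Δλ = 34.662° = 0.6050 rad.
y = sin Δλ · cos φ₂ = (0.5687)(0.9134) = 0.5195
x = cos φ₁ sin φ₂ − sin φ₁ cos φ₂ cos Δλ = (0.8295)(0.4070) − (0.5585)(0.9134)(0.8225) = -0.0820
θ = atan2(y, x) = 98.97°, so the bearing is 99°.

99°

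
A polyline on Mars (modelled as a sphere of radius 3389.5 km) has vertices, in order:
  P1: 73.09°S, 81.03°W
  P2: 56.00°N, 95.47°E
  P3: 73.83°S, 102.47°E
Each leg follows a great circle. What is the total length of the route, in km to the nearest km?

Leg P1→P2: central angle 2.8423 rad, distance 9633.9 km.
Leg P2→P3: central angle 2.2675 rad, distance 7685.6 km.
Total: 9633.9 + 7685.6 ≈ 17320 km.

17320 km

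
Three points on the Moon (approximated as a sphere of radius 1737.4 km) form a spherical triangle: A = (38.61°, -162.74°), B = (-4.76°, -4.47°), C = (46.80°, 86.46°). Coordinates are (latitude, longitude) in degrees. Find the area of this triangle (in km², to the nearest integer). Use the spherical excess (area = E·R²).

5781129 km²

Side lengths (central angles): a = 1.6424, b = 1.3027, c = 2.4578 rad; semiperimeter s = 2.7014.
By l'Huilier's theorem, tan(E/4) = √[tan(s/2) tan((s−a)/2) tan((s−b)/2) tan((s−c)/2)], giving spherical excess E = 1.9152 rad.
Area = E·R² = 1.9152 × (1737.4)² ≈ 5781129 km².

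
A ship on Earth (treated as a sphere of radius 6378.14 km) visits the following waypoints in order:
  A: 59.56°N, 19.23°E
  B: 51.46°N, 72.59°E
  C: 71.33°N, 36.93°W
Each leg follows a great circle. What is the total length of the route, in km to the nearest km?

8679 km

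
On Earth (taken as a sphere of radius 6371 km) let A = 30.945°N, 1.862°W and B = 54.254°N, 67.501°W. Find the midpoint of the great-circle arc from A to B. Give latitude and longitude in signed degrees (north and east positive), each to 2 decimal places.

The central angle between A and B is δ = 0.8969 rad.
With f = 0.5, the slerp weights are sin((1−f)δ)/sin δ = 0.5549 and sin(fδ)/sin δ = 0.5549.
Weighted sum of the unit vectors: (0.5549)·(0.8572,-0.0279,0.5142) + (0.5549)·(0.2236,-0.5397,0.8116) = (0.5997, -0.3149, 0.7357).
Converting back: φ = atan2(z, √(x²+y²)) = 47.36°, λ = atan2(y, x) = -27.71°.

47.36°, -27.71°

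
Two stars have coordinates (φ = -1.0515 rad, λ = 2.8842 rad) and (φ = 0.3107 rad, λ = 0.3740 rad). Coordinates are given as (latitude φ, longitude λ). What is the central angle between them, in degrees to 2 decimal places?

In radians: φ₁ = -1.0515, φ₂ = 0.3107, Δλ = -143.824° = -2.5102 rad.
cos c = sin φ₁ sin φ₂ + cos φ₁ cos φ₂ cos Δλ = (-0.8682)(0.3057) + (0.4963)(0.9521)(-0.8072) = -0.64683,
so c = arccos(-0.64683) = 2.27422 rad.
So the angular separation is 130.30°.

130.30°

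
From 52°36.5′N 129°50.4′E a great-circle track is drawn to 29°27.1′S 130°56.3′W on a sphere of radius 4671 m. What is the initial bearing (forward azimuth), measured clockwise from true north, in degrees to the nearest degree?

102°

With φ₁ = 0.9182, φ₂ = -0.5140, Δλ = 1.7317 rad, the forward-azimuth formula gives
θ = atan2( sin Δλ cos φ₂ , cos φ₁ sin φ₂ − sin φ₁ cos φ₂ cos Δλ ) = atan2(0.8595, -0.1877) = 102.32°.
So the initial bearing is 102°.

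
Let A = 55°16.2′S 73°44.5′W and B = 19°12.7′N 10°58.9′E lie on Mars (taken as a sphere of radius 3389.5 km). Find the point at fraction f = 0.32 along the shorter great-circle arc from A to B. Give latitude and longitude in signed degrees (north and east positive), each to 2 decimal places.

-37.45°, -32.49°

Central angle δ = 1.7936 rad. Interpolating on the sphere with fraction f = 0.32:
P = [sin((1−f)δ)·A + sin(fδ)·B] / sin δ = 0.9628·A + 0.5567·B in Cartesian coordinates,
giving P = (0.6696, -0.4264, -0.6081), i.e. latitude -37.45°, longitude -32.49°.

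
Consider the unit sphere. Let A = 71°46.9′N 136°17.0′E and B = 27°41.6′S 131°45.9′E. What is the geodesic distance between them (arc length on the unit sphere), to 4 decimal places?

With latitudes φ₁ = 71.782°, φ₂ = -27.693° and longitude difference Δλ = -4.518°:
Haversine: a = sin²(Δφ/2) + cos φ₁ cos φ₂ sin²(Δλ/2) = 0.5823 + (0.3126)(0.8854)(0.0016) = 0.58274.
Central angle c = 2·arcsin(√a) = 1.73704 rad.
On the unit sphere the arc length equals the central angle: 1.7370.

1.7370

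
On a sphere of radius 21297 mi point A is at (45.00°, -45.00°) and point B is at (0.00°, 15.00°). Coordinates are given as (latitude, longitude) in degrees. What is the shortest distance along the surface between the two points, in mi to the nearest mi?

With latitudes φ₁ = 45.000°, φ₂ = 0.000° and longitude difference Δλ = 60.000°:
cos c = sin φ₁ sin φ₂ + cos φ₁ cos φ₂ cos Δλ = (0.7071)(0.0000) + (0.7071)(1.0000)(0.5000) = 0.35355,
so c = arccos(0.35355) = 1.20943 rad.
Distance = R·c = 21297 × 1.2094 ≈ 25757 mi.

25757 mi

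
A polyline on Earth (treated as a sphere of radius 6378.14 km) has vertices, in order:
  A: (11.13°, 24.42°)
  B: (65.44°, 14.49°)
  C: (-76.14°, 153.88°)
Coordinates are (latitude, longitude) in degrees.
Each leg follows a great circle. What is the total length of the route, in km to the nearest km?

Leg A→B: central angle 0.9554 rad, distance 6093.6 km.
Leg B→C: central angle 2.8530 rad, distance 18196.5 km.
Total: 6093.6 + 18196.5 ≈ 24290 km.

24290 km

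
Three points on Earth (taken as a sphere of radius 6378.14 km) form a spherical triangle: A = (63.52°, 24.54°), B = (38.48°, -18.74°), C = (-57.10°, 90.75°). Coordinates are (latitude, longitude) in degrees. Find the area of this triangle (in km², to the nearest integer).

57588968 km²

Side lengths (central angles): a = 2.2974, b = 2.2834, c = 0.6248 rad; semiperimeter s = 2.6028.
By l'Huilier's theorem, tan(E/4) = √[tan(s/2) tan((s−a)/2) tan((s−b)/2) tan((s−c)/2)], giving spherical excess E = 1.4156 rad.
Area = E·R² = 1.4156 × (6378.14)² ≈ 57588968 km².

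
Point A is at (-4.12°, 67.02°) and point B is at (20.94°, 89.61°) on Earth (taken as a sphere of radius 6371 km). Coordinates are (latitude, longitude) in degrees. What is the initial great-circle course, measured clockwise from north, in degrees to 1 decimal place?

Δλ = 22.590° = 0.3943 rad.
y = sin Δλ · cos φ₂ = (0.3841)(0.9340) = 0.3588
x = cos φ₁ sin φ₂ − sin φ₁ cos φ₂ cos Δλ = (0.9974)(0.3574) − (-0.0718)(0.9340)(0.9233) = 0.4184
θ = atan2(y, x) = 40.61°, so the bearing is 40.6°.

40.6°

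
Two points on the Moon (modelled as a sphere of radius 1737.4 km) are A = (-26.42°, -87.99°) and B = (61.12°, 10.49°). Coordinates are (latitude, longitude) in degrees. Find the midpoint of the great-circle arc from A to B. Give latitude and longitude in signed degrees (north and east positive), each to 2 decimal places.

Central angle δ = 2.0414 rad. Interpolating on the sphere with fraction f = 0.5:
P = [sin((1−f)δ)·A + sin(fδ)·B] / sin δ = 0.9564·A + 0.9564·B in Cartesian coordinates,
giving P = (0.4842, -0.7719, 0.4119), i.e. latitude 24.33°, longitude -57.90°.

24.33°, -57.90°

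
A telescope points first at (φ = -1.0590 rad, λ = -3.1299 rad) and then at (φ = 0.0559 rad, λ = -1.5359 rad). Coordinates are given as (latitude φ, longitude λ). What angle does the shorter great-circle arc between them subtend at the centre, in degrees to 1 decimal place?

93.4°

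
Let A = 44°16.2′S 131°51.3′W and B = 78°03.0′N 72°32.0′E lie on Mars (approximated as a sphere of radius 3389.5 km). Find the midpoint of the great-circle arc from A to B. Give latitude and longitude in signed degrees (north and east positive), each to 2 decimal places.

The central angle between A and B is δ = 2.5286 rad.
With f = 0.5, the slerp weights are sin((1−f)δ)/sin δ = 1.6572 and sin(fδ)/sin δ = 1.6572.
Weighted sum of the unit vectors: (1.6572)·(-0.4778,-0.5333,-0.6980) + (1.6572)·(0.0621,0.1975,0.9783) = (-0.6888, -0.5566, 0.4645).
Converting back: φ = atan2(z, √(x²+y²)) = 27.68°, λ = atan2(y, x) = -141.06°.

27.68°, -141.06°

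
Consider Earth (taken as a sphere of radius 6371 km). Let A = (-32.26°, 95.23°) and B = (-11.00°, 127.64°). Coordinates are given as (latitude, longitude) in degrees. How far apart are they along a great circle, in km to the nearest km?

4072 km

With latitudes φ₁ = -32.260°, φ₂ = -11.000° and longitude difference Δλ = 32.410°:
cos c = sin φ₁ sin φ₂ + cos φ₁ cos φ₂ cos Δλ = (-0.5338)(-0.1908) + (0.8456)(0.9816)(0.8442) = 0.80264,
so c = arccos(0.80264) = 0.63908 rad.
Distance = R·c = 6371 × 0.6391 ≈ 4072 km.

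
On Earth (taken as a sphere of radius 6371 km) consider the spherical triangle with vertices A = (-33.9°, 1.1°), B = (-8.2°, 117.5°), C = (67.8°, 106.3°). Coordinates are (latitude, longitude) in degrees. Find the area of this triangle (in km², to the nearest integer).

Side lengths (central angles): a = 1.3338, b = 2.2126, c = 1.8606 rad; semiperimeter s = 2.7035.
By l'Huilier's theorem, tan(E/4) = √[tan(s/2) tan((s−a)/2) tan((s−b)/2) tan((s−c)/2)], giving spherical excess E = 2.2824 rad.
Area = E·R² = 2.2824 × (6371)² ≈ 92643402 km².

92643402 km²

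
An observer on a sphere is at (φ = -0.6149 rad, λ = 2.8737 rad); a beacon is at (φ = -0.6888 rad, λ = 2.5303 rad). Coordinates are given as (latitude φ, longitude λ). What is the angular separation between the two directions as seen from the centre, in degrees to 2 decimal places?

16.17°

Let φ₁ = -0.6149 rad, φ₂ = -0.6888 rad, and Δλ = -0.3434 rad.
Haversine: a = sin²(Δφ/2) + cos φ₁ cos φ₂ sin²(Δλ/2) = 0.0014 + (0.8168)(0.7720)(0.0292) = 0.01977.
Central angle c = 2·arcsin(√a) = 0.28217 rad.
So the angular separation is 16.17°.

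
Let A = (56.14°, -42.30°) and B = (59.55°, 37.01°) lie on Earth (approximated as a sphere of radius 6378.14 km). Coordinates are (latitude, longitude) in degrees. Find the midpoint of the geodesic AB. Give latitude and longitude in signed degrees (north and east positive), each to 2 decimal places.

Central angle δ = 0.6947 rad. Interpolating on the sphere with fraction f = 0.5:
P = [sin((1−f)δ)·A + sin(fδ)·B] / sin δ = 0.5318·A + 0.5318·B in Cartesian coordinates,
giving P = (0.4343, -0.0372, 0.9000), i.e. latitude 64.16°, longitude -4.89°.

64.16°, -4.89°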